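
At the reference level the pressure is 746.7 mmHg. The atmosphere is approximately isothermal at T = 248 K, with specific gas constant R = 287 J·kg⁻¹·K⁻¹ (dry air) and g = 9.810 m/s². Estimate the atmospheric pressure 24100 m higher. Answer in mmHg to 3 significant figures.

P ≈ 27.0 mmHg

Scale height: H = RT/g = 287 × 248 / 9.810 = 7255.5 m.
Barometric formula: P = P₀ exp(−z/H).
z/H = 24100/7255.5 = 3.3216; exp(−3.3216) = 0.036095.
P = 746.7 × 0.036095 = 26.952 mmHg.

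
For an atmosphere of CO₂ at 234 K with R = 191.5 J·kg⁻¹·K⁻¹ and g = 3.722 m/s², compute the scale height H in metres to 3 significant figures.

H ≈ 12000 m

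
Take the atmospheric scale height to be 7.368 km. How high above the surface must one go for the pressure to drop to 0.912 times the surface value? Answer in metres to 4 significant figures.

Set P/P₀ = exp(−z/H) = 0.912, so z = −H ln(0.912).
−ln(0.912) = 0.092115; z = 7368.0 × 0.092115 = 678.70 m.

z ≈ 678.7 m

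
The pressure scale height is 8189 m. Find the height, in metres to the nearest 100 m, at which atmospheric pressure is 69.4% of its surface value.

z ≈ 3000 m

Set P/P₀ = exp(−z/H) = 0.694, so z = −H ln(0.694).
−ln(0.694) = 0.36528; z = 8189.0 × 0.36528 = 2991.3 m.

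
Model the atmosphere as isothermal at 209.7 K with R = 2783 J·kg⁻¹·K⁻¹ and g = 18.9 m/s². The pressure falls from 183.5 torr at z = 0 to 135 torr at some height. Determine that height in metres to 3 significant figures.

Scale height: H = RT/g = 2783 × 209.7 / 18.9 = 30878 m.
Invert the barometric formula: z = H ln(P₀/P).
P₀/P = 183.5/135 = 1.3593; ln(1.3593) = 0.30697.
z = 30878 × 0.30697 = 9478.6 m.

z ≈ 9480 m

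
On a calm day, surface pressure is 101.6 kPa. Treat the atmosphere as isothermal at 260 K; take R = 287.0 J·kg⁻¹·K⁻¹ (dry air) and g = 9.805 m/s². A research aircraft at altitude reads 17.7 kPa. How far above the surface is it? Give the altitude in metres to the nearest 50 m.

z ≈ 13300 m

Scale height: H = RT/g = 287.0 × 260 / 9.805 = 7610.4 m.
Invert the barometric formula: z = H ln(P₀/P).
P₀/P = 101.6/17.7 = 5.7401; ln(5.7401) = 1.7475.
z = 7610.4 × 1.7475 = 13299 m.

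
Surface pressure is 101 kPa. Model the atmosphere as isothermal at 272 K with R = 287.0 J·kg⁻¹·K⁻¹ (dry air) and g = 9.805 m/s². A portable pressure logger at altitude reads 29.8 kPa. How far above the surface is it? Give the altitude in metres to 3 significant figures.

Scale height: H = RT/g = 287.0 × 272 / 9.805 = 7961.7 m.
Invert the barometric formula: z = H ln(P₀/P).
P₀/P = 101/29.8 = 3.3893; ln(3.3893) = 1.2206.
z = 7961.7 × 1.2206 = 9718.1 m.

z ≈ 9720 m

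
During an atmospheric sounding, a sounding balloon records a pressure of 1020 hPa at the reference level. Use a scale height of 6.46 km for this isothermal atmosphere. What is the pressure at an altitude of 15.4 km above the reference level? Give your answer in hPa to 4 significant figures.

P ≈ 94.03 hPa

Barometric formula: P = P₀ exp(−z/H).
z/H = 15400/6460.0 = 2.3839; exp(−2.3839) = 0.092190.
P = 1020 × 0.092190 = 94.034 hPa.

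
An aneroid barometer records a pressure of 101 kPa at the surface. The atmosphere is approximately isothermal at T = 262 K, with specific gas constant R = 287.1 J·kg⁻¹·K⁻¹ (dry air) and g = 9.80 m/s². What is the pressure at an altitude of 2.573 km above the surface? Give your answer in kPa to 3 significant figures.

P ≈ 72.2 kPa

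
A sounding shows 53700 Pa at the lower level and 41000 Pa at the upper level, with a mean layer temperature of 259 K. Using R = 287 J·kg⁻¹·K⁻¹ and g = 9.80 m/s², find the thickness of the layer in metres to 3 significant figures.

Δz ≈ 2050 m

Hypsometric equation: Δz = (R T̄/g) ln(P₁/P₂).
R T̄/g = 287 × 259 / 9.80 = 7585.0 m.
ln(53700/41000) = ln(1.3098) = 0.26987.
Δz = 7585.0 × 0.26987 = 2047.0 m.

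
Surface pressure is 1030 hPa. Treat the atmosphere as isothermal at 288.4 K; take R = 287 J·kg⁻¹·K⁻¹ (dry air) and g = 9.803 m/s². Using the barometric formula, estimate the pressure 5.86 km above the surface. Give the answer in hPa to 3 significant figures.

Scale height: H = RT/g = 287 × 288.4 / 9.803 = 8443.4 m.
Barometric formula: P = P₀ exp(−z/H).
z/H = 5860.0/8443.4 = 0.69403; exp(−0.69403) = 0.49956.
P = 1030 × 0.49956 = 514.55 hPa.

P ≈ 515 hPa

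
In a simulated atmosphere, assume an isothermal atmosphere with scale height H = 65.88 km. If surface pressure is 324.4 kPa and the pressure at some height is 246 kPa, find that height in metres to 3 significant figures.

z ≈ 18200 m

Invert the barometric formula: z = H ln(P₀/P).
P₀/P = 324.4/246 = 1.3187; ln(1.3187) = 0.27665.
z = 65880 × 0.27665 = 18226 m.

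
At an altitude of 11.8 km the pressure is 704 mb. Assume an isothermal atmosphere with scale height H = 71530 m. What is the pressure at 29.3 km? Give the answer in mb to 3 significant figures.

Between two levels, P₂ = P₁ exp(−Δz/H) with Δz = z₂ − z₁.
Δz = 29300 − 11800 = 17500 m; Δz/H = 17500/71530 = 0.24465.
P₂ = 704 × exp(−0.24465) = 704 × 0.78298 = 551.22 mb.

P ≈ 551 mb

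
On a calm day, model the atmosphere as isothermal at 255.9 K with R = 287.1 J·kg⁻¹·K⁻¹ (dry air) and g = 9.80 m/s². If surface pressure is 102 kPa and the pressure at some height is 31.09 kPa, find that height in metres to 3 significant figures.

Scale height: H = RT/g = 287.1 × 255.9 / 9.80 = 7496.8 m.
Invert the barometric formula: z = H ln(P₀/P).
P₀/P = 102/31.09 = 3.2808; ln(3.2808) = 1.1881.
z = 7496.8 × 1.1881 = 8906.9 m.

z ≈ 8910 m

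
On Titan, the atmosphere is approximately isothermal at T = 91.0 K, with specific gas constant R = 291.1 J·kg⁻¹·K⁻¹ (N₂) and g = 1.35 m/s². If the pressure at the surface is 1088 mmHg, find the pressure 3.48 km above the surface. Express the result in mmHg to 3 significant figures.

Scale height: H = RT/g = 291.1 × 91.0 / 1.35 = 19622 m.
Barometric formula: P = P₀ exp(−z/H).
z/H = 3480.0/19622 = 0.17735; exp(−0.17735) = 0.83749.
P = 1088 × 0.83749 = 911.19 mmHg.

P ≈ 911 mmHg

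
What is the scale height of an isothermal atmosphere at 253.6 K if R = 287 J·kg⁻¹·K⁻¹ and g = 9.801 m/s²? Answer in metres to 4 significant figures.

The scale height of an isothermal atmosphere is H = RT/g.
H = 287 × 253.6 / 9.801 = 72783/9.801 = 7426.1 m.

H ≈ 7426 m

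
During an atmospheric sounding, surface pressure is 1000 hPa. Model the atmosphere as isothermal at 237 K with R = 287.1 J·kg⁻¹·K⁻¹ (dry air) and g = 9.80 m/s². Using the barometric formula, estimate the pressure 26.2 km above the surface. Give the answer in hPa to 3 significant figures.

P ≈ 23.0 hPa

Scale height: H = RT/g = 287.1 × 237 / 9.80 = 6943.1 m.
Barometric formula: P = P₀ exp(−z/H).
z/H = 26200/6943.1 = 3.7735; exp(−3.7735) = 0.022972.
P = 1000 × 0.022972 = 22.972 hPa.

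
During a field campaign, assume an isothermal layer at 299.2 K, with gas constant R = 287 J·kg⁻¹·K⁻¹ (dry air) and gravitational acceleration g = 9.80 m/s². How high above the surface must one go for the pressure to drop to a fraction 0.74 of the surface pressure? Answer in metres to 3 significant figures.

Scale height: H = RT/g = 287 × 299.2 / 9.80 = 8762.3 m.
Set P/P₀ = exp(−z/H) = 0.74, so z = −H ln(0.74).
−ln(0.74) = 0.30111; z = 8762.3 × 0.30111 = 2638.4 m.

z ≈ 2640 m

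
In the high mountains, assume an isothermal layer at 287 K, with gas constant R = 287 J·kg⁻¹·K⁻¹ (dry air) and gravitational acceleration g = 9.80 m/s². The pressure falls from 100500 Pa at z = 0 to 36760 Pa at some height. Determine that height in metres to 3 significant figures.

z ≈ 8450 m

Scale height: H = RT/g = 287 × 287 / 9.80 = 8405.0 m.
Invert the barometric formula: z = H ln(P₀/P).
P₀/P = 100500/36760 = 2.7339; ln(2.7339) = 1.0057.
z = 8405.0 × 1.0057 = 8452.9 m.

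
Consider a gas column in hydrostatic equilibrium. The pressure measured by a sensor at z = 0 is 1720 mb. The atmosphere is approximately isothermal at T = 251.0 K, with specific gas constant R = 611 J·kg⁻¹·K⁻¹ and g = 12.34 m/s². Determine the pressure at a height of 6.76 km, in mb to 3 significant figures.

P ≈ 998 mb

Scale height: H = RT/g = 611 × 251.0 / 12.34 = 12428 m.
Barometric formula: P = P₀ exp(−z/H).
z/H = 6760.0/12428 = 0.54393; exp(−0.54393) = 0.58046.
P = 1720 × 0.58046 = 998.39 mb.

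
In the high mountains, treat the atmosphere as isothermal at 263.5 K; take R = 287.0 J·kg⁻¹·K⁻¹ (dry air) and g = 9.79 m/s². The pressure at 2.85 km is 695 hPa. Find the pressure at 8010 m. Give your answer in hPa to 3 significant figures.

P ≈ 356 hPa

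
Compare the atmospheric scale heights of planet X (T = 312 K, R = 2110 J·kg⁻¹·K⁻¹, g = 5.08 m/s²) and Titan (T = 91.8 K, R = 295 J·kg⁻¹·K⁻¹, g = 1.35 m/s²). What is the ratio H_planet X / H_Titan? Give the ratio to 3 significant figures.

H = RT/g for each body.
H_planet X = 2110 × 312 / 5.08 = 129590 m.
H_Titan = 295 × 91.8 / 1.35 = 20060 m.
H_planet X/H_Titan = 129590/20060 = 6.4601.

H_planet X/H_Titan ≈ 6.46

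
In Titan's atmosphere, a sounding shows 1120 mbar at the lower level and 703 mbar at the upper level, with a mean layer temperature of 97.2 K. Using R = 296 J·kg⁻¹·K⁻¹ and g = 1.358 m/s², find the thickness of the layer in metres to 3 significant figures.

Hypsometric equation: Δz = (R T̄/g) ln(P₁/P₂).
R T̄/g = 296 × 97.2 / 1.358 = 21186 m.
ln(1120/703) = ln(1.5932) = 0.46574.
Δz = 21186 × 0.46574 = 9867.2 m.

Δz ≈ 9870 m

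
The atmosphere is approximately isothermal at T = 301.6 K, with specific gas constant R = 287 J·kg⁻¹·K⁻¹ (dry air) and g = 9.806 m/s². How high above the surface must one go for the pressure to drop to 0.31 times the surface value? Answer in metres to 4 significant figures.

Scale height: H = RT/g = 287 × 301.6 / 9.806 = 8827.2 m.
Set P/P₀ = exp(−z/H) = 0.31, so z = −H ln(0.31).
−ln(0.31) = 1.1712; z = 8827.2 × 1.1712 = 10338 m.

z ≈ 10340 m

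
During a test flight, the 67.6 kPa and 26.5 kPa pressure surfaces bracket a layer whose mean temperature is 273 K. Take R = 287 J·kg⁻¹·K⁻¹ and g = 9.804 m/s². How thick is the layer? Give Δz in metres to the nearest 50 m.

Δz ≈ 7500 m

Hypsometric equation: Δz = (R T̄/g) ln(P₁/P₂).
R T̄/g = 287 × 273 / 9.804 = 7991.7 m.
ln(67.6/26.5) = ln(2.5509) = 0.93645.
Δz = 7991.7 × 0.93645 = 7483.8 m.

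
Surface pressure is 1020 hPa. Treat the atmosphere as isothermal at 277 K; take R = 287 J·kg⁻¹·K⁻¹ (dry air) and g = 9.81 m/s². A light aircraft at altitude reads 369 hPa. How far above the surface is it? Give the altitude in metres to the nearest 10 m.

Scale height: H = RT/g = 287 × 277 / 9.81 = 8103.9 m.
Invert the barometric formula: z = H ln(P₀/P).
P₀/P = 1020/369 = 2.7642; ln(2.7642) = 1.0168.
z = 8103.9 × 1.0168 = 8240.0 m.

z ≈ 8240 m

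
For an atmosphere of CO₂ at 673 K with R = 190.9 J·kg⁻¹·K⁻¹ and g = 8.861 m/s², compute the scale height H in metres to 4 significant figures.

H ≈ 14500 m

The scale height of an isothermal atmosphere is H = RT/g.
H = 190.9 × 673 / 8.861 = 128480/8.861 = 14499 m.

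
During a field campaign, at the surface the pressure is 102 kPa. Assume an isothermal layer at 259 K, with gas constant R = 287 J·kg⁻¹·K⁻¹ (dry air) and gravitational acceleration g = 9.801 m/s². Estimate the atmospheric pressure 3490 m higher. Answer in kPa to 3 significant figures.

Scale height: H = RT/g = 287 × 259 / 9.801 = 7584.2 m.
Barometric formula: P = P₀ exp(−z/H).
z/H = 3490.0/7584.2 = 0.46017; exp(−0.46017) = 0.63118.
P = 102 × 0.63118 = 64.380 kPa.

P ≈ 64.4 kPa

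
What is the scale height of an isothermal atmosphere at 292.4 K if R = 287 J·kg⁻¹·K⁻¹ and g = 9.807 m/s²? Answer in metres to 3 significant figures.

The scale height of an isothermal atmosphere is H = RT/g.
H = 287 × 292.4 / 9.807 = 83919/9.807 = 8557.1 m.

H ≈ 8560 m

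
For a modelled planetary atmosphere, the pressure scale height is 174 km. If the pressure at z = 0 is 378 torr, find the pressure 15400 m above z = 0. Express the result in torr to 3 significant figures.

P ≈ 346 torr

Barometric formula: P = P₀ exp(−z/H).
z/H = 15400/174000 = 0.088506; exp(−0.088506) = 0.91530.
P = 378 × 0.91530 = 345.98 torr.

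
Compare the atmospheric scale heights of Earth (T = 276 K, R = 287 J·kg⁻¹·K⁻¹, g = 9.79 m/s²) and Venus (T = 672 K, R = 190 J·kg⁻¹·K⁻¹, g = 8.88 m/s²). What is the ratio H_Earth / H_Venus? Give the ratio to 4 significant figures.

H_Earth/H_Venus ≈ 0.5627

H = RT/g for each body.
H_Earth = 287 × 276 / 9.79 = 8091.1 m.
H_Venus = 190 × 672 / 8.88 = 14378 m.
H_Earth/H_Venus = 8091.1/14378 = 0.56274.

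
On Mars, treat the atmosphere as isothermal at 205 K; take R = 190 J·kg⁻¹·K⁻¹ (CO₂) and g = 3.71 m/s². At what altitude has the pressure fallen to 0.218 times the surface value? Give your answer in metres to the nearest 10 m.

z ≈ 15990 m

Scale height: H = RT/g = 190 × 205 / 3.71 = 10499 m.
Set P/P₀ = exp(−z/H) = 0.218, so z = −H ln(0.218).
−ln(0.218) = 1.5233; z = 10499 × 1.5233 = 15993 m.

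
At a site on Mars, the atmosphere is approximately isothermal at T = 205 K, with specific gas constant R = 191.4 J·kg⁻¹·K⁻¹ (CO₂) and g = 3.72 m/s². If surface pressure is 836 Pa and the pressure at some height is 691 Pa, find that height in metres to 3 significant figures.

Scale height: H = RT/g = 191.4 × 205 / 3.72 = 10548 m.
Invert the barometric formula: z = H ln(P₀/P).
P₀/P = 836/691 = 1.2098; ln(1.2098) = 0.19046.
z = 10548 × 0.19046 = 2009.0 m.

z ≈ 2010 m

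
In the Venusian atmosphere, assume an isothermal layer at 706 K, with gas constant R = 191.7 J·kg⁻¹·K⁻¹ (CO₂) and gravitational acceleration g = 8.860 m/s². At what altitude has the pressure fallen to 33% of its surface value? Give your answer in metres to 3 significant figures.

z ≈ 16900 m

Scale height: H = RT/g = 191.7 × 706 / 8.860 = 15275 m.
Set P/P₀ = exp(−z/H) = 0.33, so z = −H ln(0.33).
−ln(0.33) = 1.1087; z = 15275 × 1.1087 = 16935 m.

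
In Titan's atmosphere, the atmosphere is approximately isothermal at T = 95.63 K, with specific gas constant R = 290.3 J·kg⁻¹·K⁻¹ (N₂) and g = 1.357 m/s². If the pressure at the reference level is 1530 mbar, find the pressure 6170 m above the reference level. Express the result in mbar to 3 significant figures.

Scale height: H = RT/g = 290.3 × 95.63 / 1.357 = 20458 m.
Barometric formula: P = P₀ exp(−z/H).
z/H = 6170.0/20458 = 0.30159; exp(−0.30159) = 0.73964.
P = 1530 × 0.73964 = 1131.6 mbar.

P ≈ 1130 mbar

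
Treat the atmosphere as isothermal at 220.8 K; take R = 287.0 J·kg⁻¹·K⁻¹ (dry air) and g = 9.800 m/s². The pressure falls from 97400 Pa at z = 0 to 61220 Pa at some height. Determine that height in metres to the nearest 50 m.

z ≈ 3000 m

Scale height: H = RT/g = 287.0 × 220.8 / 9.800 = 6466.3 m.
Invert the barometric formula: z = H ln(P₀/P).
P₀/P = 97400/61220 = 1.5910; ln(1.5910) = 0.46436.
z = 6466.3 × 0.46436 = 3002.7 m.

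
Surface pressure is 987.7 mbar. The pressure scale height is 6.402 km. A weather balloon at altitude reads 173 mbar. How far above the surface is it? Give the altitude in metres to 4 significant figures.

Invert the barometric formula: z = H ln(P₀/P).
P₀/P = 987.7/173 = 5.7092; ln(5.7092) = 1.7421.
z = 6402.0 × 1.7421 = 11153 m.

z ≈ 11150 m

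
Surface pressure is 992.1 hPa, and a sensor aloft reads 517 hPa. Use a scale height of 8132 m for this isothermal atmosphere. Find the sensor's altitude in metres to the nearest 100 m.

z ≈ 5300 m

Invert the barometric formula: z = H ln(P₀/P).
P₀/P = 992.1/517 = 1.9190; ln(1.9190) = 0.65180.
z = 8132.0 × 0.65180 = 5300.4 m.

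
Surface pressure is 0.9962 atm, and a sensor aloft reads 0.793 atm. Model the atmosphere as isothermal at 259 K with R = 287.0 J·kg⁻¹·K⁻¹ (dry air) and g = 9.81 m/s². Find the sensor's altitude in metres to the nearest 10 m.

z ≈ 1730 m

Scale height: H = RT/g = 287.0 × 259 / 9.81 = 7577.3 m.
Invert the barometric formula: z = H ln(P₀/P).
P₀/P = 0.9962/0.793 = 1.2562; ln(1.2562) = 0.22809.
z = 7577.3 × 0.22809 = 1728.3 m.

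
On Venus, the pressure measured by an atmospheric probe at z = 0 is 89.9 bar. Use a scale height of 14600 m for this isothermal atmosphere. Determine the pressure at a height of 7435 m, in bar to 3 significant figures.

P ≈ 54.0 bar

Barometric formula: P = P₀ exp(−z/H).
z/H = 7435.0/14600 = 0.50925; exp(−0.50925) = 0.60095.
P = 89.9 × 0.60095 = 54.025 bar.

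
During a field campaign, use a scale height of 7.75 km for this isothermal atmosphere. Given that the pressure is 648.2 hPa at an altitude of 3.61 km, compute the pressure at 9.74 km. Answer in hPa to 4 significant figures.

P ≈ 293.9 hPa

Between two levels, P₂ = P₁ exp(−Δz/H) with Δz = z₂ − z₁.
Δz = 9740.0 − 3610.0 = 6130.0 m; Δz/H = 6130.0/7750.0 = 0.79097.
P₂ = 648.2 × exp(−0.79097) = 648.2 × 0.45340 = 293.89 hPa.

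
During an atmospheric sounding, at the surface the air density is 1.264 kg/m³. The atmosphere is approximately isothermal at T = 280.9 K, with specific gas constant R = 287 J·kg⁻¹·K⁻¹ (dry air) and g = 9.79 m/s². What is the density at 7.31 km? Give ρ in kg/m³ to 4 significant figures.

ρ ≈ 0.5203 kg/m³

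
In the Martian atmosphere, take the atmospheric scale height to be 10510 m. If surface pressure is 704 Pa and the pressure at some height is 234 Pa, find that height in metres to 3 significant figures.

Invert the barometric formula: z = H ln(P₀/P).
P₀/P = 704/234 = 3.0085; ln(3.0085) = 1.1014.
z = 10510 × 1.1014 = 11576 m.

z ≈ 11600 m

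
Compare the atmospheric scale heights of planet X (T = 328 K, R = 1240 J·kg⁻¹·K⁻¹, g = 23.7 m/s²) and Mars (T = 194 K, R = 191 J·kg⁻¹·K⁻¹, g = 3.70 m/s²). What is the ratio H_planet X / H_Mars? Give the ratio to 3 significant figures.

H_planet X/H_Mars ≈ 1.71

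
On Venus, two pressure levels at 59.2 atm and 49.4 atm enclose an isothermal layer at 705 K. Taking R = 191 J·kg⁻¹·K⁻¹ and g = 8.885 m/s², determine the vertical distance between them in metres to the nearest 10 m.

Δz ≈ 2740 m

Hypsometric equation: Δz = (R T̄/g) ln(P₁/P₂).
R T̄/g = 191 × 705 / 8.885 = 15155 m.
ln(59.2/49.4) = ln(1.1984) = 0.18099.
Δz = 15155 × 0.18099 = 2742.9 m.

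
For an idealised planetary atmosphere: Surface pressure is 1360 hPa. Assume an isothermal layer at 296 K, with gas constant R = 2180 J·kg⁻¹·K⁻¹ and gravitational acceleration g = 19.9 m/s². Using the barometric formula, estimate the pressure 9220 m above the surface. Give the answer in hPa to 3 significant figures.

P ≈ 1020 hPa

Scale height: H = RT/g = 2180 × 296 / 19.9 = 32426 m.
Barometric formula: P = P₀ exp(−z/H).
z/H = 9220.0/32426 = 0.28434; exp(−0.28434) = 0.75251.
P = 1360 × 0.75251 = 1023.4 hPa.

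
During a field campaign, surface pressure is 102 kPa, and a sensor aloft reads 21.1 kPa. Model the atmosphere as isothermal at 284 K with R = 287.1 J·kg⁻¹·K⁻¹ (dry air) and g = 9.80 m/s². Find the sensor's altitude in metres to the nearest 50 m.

z ≈ 13100 m

Scale height: H = RT/g = 287.1 × 284 / 9.80 = 8320.0 m.
Invert the barometric formula: z = H ln(P₀/P).
P₀/P = 102/21.1 = 4.8341; ln(4.8341) = 1.5757.
z = 8320.0 × 1.5757 = 13110 m.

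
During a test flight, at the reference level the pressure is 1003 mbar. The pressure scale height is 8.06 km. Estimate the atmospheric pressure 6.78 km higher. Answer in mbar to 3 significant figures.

P ≈ 432 mbar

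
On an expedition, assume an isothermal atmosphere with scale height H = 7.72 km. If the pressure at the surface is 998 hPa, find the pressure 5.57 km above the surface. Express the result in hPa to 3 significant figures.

P ≈ 485 hPa

Barometric formula: P = P₀ exp(−z/H).
z/H = 5570.0/7720.0 = 0.72150; exp(−0.72150) = 0.48602.
P = 998 × 0.48602 = 485.05 hPa.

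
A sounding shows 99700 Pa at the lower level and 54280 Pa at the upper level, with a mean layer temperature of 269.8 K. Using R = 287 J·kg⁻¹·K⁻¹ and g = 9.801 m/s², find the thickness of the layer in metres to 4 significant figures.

Δz ≈ 4804 m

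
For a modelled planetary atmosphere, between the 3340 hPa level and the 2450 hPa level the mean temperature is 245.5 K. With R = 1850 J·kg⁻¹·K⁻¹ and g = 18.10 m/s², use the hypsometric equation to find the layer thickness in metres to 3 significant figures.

Hypsometric equation: Δz = (R T̄/g) ln(P₁/P₂).
R T̄/g = 1850 × 245.5 / 18.10 = 25093 m.
ln(3340/2450) = ln(1.3633) = 0.30991.
Δz = 25093 × 0.30991 = 7776.6 m.

Δz ≈ 7780 m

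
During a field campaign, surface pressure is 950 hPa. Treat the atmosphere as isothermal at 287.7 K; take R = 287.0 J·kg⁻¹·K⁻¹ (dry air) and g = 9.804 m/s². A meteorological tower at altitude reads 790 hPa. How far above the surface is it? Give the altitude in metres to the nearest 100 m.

Scale height: H = RT/g = 287.0 × 287.7 / 9.804 = 8422.1 m.
Invert the barometric formula: z = H ln(P₀/P).
P₀/P = 950/790 = 1.2025; ln(1.2025) = 0.18440.
z = 8422.1 × 0.18440 = 1553.0 m.

z ≈ 1600 m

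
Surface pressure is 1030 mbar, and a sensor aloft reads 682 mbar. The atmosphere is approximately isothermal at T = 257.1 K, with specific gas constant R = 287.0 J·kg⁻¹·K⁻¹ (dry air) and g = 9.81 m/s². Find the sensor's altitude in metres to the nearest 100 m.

z ≈ 3100 m

Scale height: H = RT/g = 287.0 × 257.1 / 9.81 = 7521.7 m.
Invert the barometric formula: z = H ln(P₀/P).
P₀/P = 1030/682 = 1.5103; ln(1.5103) = 0.41231.
z = 7521.7 × 0.41231 = 3101.3 m.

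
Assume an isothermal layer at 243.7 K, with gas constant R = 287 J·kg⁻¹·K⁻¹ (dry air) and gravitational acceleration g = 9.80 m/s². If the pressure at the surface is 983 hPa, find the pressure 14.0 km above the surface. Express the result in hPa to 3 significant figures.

P ≈ 138 hPa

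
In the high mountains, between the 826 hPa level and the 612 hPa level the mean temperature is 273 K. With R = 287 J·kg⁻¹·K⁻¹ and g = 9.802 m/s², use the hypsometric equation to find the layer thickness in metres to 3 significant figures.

Δz ≈ 2400 m

Hypsometric equation: Δz = (R T̄/g) ln(P₁/P₂).
R T̄/g = 287 × 273 / 9.802 = 7993.4 m.
ln(826/612) = ln(1.3497) = 0.29988.
Δz = 7993.4 × 0.29988 = 2397.1 m.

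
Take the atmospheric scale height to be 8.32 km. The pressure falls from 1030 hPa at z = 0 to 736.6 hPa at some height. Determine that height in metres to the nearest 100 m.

z ≈ 2800 m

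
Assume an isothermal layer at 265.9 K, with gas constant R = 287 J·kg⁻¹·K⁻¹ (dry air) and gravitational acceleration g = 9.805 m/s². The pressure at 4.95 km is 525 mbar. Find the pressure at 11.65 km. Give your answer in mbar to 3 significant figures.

Scale height: H = RT/g = 287 × 265.9 / 9.805 = 7783.1 m.
Between two levels, P₂ = P₁ exp(−Δz/H) with Δz = z₂ − z₁.
Δz = 11650 − 4950.0 = 6700.0 m; Δz/H = 6700.0/7783.1 = 0.86084.
P₂ = 525 × exp(−0.86084) = 525 × 0.42281 = 221.98 mbar.

P ≈ 222 mbar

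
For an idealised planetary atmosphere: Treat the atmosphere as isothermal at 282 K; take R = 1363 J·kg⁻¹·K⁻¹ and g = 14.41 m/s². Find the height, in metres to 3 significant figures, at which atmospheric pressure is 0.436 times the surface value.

Scale height: H = RT/g = 1363 × 282 / 14.41 = 26674 m.
Set P/P₀ = exp(−z/H) = 0.436, so z = −H ln(0.436).
−ln(0.436) = 0.83011; z = 26674 × 0.83011 = 22142 m.

z ≈ 22100 m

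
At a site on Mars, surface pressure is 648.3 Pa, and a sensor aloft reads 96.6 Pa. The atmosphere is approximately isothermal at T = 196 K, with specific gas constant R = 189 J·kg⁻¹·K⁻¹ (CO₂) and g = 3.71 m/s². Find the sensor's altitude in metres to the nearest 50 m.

z ≈ 19000 m

Scale height: H = RT/g = 189 × 196 / 3.71 = 9984.9 m.
Invert the barometric formula: z = H ln(P₀/P).
P₀/P = 648.3/96.6 = 6.7112; ln(6.7112) = 1.9038.
z = 9984.9 × 1.9038 = 19009 m.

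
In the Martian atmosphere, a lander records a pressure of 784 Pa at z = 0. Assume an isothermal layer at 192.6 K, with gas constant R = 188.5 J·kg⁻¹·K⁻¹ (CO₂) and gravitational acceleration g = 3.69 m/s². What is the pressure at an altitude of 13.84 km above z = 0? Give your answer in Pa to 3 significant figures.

P ≈ 192 Pa

Scale height: H = RT/g = 188.5 × 192.6 / 3.69 = 9838.8 m.
Barometric formula: P = P₀ exp(−z/H).
z/H = 13840/9838.8 = 1.4067; exp(−1.4067) = 0.24495.
P = 784 × 0.24495 = 192.04 Pa.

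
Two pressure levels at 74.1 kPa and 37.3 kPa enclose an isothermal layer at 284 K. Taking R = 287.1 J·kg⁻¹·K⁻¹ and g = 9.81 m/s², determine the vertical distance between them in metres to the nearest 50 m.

Hypsometric equation: Δz = (R T̄/g) ln(P₁/P₂).
R T̄/g = 287.1 × 284 / 9.81 = 8311.6 m.
ln(74.1/37.3) = ln(1.9866) = 0.68642.
Δz = 8311.6 × 0.68642 = 5705.2 m.

Δz ≈ 5700 m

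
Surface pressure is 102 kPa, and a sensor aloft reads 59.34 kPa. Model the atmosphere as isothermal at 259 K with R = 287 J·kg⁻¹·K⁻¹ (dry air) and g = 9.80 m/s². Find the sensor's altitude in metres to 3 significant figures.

Scale height: H = RT/g = 287 × 259 / 9.80 = 7585.0 m.
Invert the barometric formula: z = H ln(P₀/P).
P₀/P = 102/59.34 = 1.7189; ln(1.7189) = 0.54168.
z = 7585.0 × 0.54168 = 4108.6 m.

z ≈ 4110 m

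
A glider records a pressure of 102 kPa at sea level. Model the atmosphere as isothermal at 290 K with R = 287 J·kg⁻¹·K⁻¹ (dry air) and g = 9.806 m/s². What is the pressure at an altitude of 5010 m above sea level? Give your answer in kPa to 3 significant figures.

Scale height: H = RT/g = 287 × 290 / 9.806 = 8487.7 m.
Barometric formula: P = P₀ exp(−z/H).
z/H = 5010.0/8487.7 = 0.59027; exp(−0.59027) = 0.55418.
P = 102 × 0.55418 = 56.526 kPa.

P ≈ 56.5 kPa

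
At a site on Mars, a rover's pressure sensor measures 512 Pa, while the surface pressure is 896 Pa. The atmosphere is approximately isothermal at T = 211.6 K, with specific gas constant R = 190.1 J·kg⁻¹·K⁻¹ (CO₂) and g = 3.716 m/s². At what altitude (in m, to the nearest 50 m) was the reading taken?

Scale height: H = RT/g = 190.1 × 211.6 / 3.716 = 10825 m.
Invert the barometric formula: z = H ln(P₀/P).
P₀/P = 896/512 = 1.7500; ln(1.7500) = 0.55962.
z = 10825 × 0.55962 = 6057.9 m.

z ≈ 6050 m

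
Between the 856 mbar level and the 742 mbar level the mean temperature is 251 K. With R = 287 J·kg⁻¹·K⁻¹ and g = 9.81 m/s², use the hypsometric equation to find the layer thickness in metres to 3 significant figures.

Hypsometric equation: Δz = (R T̄/g) ln(P₁/P₂).
R T̄/g = 287 × 251 / 9.81 = 7343.2 m.
ln(856/742) = ln(1.1536) = 0.14289.
Δz = 7343.2 × 0.14289 = 1049.3 m.

Δz ≈ 1050 m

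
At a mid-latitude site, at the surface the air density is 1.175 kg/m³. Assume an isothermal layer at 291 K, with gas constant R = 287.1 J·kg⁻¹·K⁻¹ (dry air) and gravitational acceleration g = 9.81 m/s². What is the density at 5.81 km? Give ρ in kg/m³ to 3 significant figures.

ρ ≈ 0.594 kg/m³

Scale height: H = RT/g = 287.1 × 291 / 9.81 = 8516.4 m.
In an isothermal atmosphere, density decays like pressure: ρ = ρ₀ exp(−z/H).
z/H = 5810.0/8516.4 = 0.68221; exp(−0.68221) = 0.50550.
ρ = 1.175 × 0.50550 = 0.59396 kg/m³.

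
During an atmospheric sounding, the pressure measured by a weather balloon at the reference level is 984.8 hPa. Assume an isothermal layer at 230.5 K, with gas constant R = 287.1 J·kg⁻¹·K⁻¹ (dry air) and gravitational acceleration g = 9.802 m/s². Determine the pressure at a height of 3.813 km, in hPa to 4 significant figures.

Scale height: H = RT/g = 287.1 × 230.5 / 9.802 = 6751.3 m.
Barometric formula: P = P₀ exp(−z/H).
z/H = 3813.0/6751.3 = 0.56478; exp(−0.56478) = 0.56849.
P = 984.8 × 0.56849 = 559.85 hPa.

P ≈ 559.8 hPa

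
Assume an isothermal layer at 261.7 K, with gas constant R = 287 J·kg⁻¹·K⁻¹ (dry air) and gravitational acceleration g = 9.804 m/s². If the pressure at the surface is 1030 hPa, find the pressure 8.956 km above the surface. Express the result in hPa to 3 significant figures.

Scale height: H = RT/g = 287 × 261.7 / 9.804 = 7660.9 m.
Barometric formula: P = P₀ exp(−z/H).
z/H = 8956.0/7660.9 = 1.1691; exp(−1.1691) = 0.31065.
P = 1030 × 0.31065 = 319.97 hPa.

P ≈ 320 hPa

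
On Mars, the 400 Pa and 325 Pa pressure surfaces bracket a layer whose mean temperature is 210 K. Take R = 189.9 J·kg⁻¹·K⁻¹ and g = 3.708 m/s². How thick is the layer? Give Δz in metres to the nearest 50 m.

Δz ≈ 2250 m

Hypsometric equation: Δz = (R T̄/g) ln(P₁/P₂).
R T̄/g = 189.9 × 210 / 3.708 = 10755 m.
ln(400/325) = ln(1.2308) = 0.20766.
Δz = 10755 × 0.20766 = 2233.4 m.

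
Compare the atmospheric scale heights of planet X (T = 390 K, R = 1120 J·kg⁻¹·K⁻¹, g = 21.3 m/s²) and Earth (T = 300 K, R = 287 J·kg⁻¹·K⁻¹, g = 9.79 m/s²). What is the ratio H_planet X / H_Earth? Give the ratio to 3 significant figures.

H_planet X/H_Earth ≈ 2.33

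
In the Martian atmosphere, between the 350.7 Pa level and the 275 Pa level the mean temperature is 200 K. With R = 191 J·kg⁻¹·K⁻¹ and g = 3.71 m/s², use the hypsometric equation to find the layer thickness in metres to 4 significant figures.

Hypsometric equation: Δz = (R T̄/g) ln(P₁/P₂).
R T̄/g = 191 × 200 / 3.71 = 10296 m.
ln(350.7/275) = ln(1.2753) = 0.24318.
Δz = 10296 × 0.24318 = 2503.8 m.

Δz ≈ 2504 m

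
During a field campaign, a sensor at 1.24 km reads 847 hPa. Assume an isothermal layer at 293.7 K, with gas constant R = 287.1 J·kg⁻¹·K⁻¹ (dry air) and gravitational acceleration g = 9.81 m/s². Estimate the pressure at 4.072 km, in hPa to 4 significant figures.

Scale height: H = RT/g = 287.1 × 293.7 / 9.81 = 8595.4 m.
Between two levels, P₂ = P₁ exp(−Δz/H) with Δz = z₂ − z₁.
Δz = 4072.0 − 1240.0 = 2832.0 m; Δz/H = 2832.0/8595.4 = 0.32948.
P₂ = 847 × exp(−0.32948) = 847 × 0.71930 = 609.25 hPa.

P ≈ 609.2 hPa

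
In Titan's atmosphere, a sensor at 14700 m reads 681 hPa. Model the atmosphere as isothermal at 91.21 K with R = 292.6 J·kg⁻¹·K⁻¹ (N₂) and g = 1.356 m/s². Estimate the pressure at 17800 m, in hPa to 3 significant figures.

Scale height: H = RT/g = 292.6 × 91.21 / 1.356 = 19681 m.
Between two levels, P₂ = P₁ exp(−Δz/H) with Δz = z₂ − z₁.
Δz = 17800 − 14700 = 3100.0 m; Δz/H = 3100.0/19681 = 0.15751.
P₂ = 681 × exp(−0.15751) = 681 × 0.85427 = 581.76 hPa.

P ≈ 582 hPa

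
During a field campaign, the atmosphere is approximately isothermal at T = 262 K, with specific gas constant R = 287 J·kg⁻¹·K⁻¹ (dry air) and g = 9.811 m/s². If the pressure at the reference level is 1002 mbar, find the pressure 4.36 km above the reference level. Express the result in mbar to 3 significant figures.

P ≈ 567 mbar

Scale height: H = RT/g = 287 × 262 / 9.811 = 7664.3 m.
Barometric formula: P = P₀ exp(−z/H).
z/H = 4360.0/7664.3 = 0.56887; exp(−0.56887) = 0.56616.
P = 1002 × 0.56616 = 567.29 mbar.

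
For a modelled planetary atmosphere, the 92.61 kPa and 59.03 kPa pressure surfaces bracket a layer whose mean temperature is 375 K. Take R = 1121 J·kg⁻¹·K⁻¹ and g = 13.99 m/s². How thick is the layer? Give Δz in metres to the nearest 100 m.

Hypsometric equation: Δz = (R T̄/g) ln(P₁/P₂).
R T̄/g = 1121 × 375 / 13.99 = 30048 m.
ln(92.61/59.03) = ln(1.5689) = 0.45037.
Δz = 30048 × 0.45037 = 13533 m.

Δz ≈ 13500 m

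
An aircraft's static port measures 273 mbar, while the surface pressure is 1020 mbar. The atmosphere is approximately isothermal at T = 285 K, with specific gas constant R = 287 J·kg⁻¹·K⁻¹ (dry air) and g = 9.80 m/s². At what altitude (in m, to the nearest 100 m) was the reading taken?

z ≈ 11000 m

Scale height: H = RT/g = 287 × 285 / 9.80 = 8346.4 m.
Invert the barometric formula: z = H ln(P₀/P).
P₀/P = 1020/273 = 3.7363; ln(3.7363) = 1.3181.
z = 8346.4 × 1.3181 = 11001 m.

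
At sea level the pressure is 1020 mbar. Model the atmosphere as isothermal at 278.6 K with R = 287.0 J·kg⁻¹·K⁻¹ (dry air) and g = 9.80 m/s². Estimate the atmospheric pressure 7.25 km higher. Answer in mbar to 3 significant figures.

Scale height: H = RT/g = 287.0 × 278.6 / 9.80 = 8159.0 m.
Barometric formula: P = P₀ exp(−z/H).
z/H = 7250.0/8159.0 = 0.88859; exp(−0.88859) = 0.41124.
P = 1020 × 0.41124 = 419.46 mbar.

P ≈ 419 mbar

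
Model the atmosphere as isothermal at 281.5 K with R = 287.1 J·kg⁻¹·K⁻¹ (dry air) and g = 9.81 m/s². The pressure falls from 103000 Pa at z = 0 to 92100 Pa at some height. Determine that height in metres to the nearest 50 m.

z ≈ 900 m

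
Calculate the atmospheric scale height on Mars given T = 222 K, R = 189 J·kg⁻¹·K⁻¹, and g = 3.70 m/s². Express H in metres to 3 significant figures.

H ≈ 11300 m

The scale height of an isothermal atmosphere is H = RT/g.
H = 189 × 222 / 3.70 = 41958/3.70 = 11340 m.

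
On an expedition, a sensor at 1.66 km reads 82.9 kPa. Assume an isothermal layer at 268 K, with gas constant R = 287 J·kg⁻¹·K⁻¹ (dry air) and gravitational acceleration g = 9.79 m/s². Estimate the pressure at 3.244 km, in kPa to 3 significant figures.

P ≈ 67.8 kPa

Scale height: H = RT/g = 287 × 268 / 9.79 = 7856.6 m.
Between two levels, P₂ = P₁ exp(−Δz/H) with Δz = z₂ − z₁.
Δz = 3244.0 − 1660.0 = 1584.0 m; Δz/H = 1584.0/7856.6 = 0.20161.
P₂ = 82.9 × exp(−0.20161) = 82.9 × 0.81741 = 67.763 kPa.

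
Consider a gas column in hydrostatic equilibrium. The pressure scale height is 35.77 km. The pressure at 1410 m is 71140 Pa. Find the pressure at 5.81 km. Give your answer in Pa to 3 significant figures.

Between two levels, P₂ = P₁ exp(−Δz/H) with Δz = z₂ − z₁.
Δz = 5810.0 − 1410.0 = 4400.0 m; Δz/H = 4400.0/35770 = 0.12301.
P₂ = 71140 × exp(−0.12301) = 71140 × 0.88425 = 62906 Pa.

P ≈ 62900 Pa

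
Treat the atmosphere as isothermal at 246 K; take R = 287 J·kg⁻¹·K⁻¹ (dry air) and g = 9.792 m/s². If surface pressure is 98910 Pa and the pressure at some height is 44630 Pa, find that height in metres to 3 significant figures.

z ≈ 5740 m

Scale height: H = RT/g = 287 × 246 / 9.792 = 7210.2 m.
Invert the barometric formula: z = H ln(P₀/P).
P₀/P = 98910/44630 = 2.2162; ln(2.2162) = 0.79579.
z = 7210.2 × 0.79579 = 5737.8 m.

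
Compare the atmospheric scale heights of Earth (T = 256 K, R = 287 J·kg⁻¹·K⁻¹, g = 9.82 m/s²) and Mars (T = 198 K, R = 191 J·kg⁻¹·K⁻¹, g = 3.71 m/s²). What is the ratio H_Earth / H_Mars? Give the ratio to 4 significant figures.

H_Earth/H_Mars ≈ 0.7340

H = RT/g for each body.
H_Earth = 287 × 256 / 9.82 = 7481.9 m.
H_Mars = 191 × 198 / 3.71 = 10194 m.
H_Earth/H_Mars = 7481.9/10194 = 0.73395.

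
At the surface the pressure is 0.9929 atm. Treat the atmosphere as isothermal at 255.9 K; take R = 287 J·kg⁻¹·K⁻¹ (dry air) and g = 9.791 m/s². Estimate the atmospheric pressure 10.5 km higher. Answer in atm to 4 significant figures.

P ≈ 0.2449 atm

Scale height: H = RT/g = 287 × 255.9 / 9.791 = 7501.1 m.
Barometric formula: P = P₀ exp(−z/H).
z/H = 10500/7501.1 = 1.3998; exp(−1.3998) = 0.24665.
P = 0.9929 × 0.24665 = 0.24490 atm.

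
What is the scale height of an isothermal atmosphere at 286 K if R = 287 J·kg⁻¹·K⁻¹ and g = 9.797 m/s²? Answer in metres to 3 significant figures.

H ≈ 8380 m

The scale height of an isothermal atmosphere is H = RT/g.
H = 287 × 286 / 9.797 = 82082/9.797 = 8378.3 m.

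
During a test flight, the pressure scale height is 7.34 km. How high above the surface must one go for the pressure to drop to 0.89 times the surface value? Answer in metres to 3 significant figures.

Set P/P₀ = exp(−z/H) = 0.89, so z = −H ln(0.89).
−ln(0.89) = 0.11653; z = 7340.0 × 0.11653 = 855.33 m.

z ≈ 855 m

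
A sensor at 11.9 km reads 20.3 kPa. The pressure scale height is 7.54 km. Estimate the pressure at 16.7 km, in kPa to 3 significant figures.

Between two levels, P₂ = P₁ exp(−Δz/H) with Δz = z₂ − z₁.
Δz = 16700 − 11900 = 4800.0 m; Δz/H = 4800.0/7540.0 = 0.63660.
P₂ = 20.3 × exp(−0.63660) = 20.3 × 0.52909 = 10.741 kPa.

P ≈ 10.7 kPa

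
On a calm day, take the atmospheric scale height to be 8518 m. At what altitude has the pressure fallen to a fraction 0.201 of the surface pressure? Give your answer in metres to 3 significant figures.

Set P/P₀ = exp(−z/H) = 0.201, so z = −H ln(0.201).
−ln(0.201) = 1.6045; z = 8518.0 × 1.6045 = 13667 m.

z ≈ 13700 m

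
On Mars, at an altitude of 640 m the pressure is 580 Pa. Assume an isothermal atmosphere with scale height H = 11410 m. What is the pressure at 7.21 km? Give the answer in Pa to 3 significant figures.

P ≈ 326 Pa

Between two levels, P₂ = P₁ exp(−Δz/H) with Δz = z₂ − z₁.
Δz = 7210.0 − 640.00 = 6570.0 m; Δz/H = 6570.0/11410 = 0.57581.
P₂ = 580 × exp(−0.57581) = 580 × 0.56225 = 326.11 Pa.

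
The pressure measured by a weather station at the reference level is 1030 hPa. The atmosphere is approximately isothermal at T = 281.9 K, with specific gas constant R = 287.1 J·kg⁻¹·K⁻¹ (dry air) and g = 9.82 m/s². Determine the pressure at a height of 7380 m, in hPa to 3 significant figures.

P ≈ 421 hPa

Scale height: H = RT/g = 287.1 × 281.9 / 9.82 = 8241.7 m.
Barometric formula: P = P₀ exp(−z/H).
z/H = 7380.0/8241.7 = 0.89545; exp(−0.89545) = 0.40842.
P = 1030 × 0.40842 = 420.67 hPa.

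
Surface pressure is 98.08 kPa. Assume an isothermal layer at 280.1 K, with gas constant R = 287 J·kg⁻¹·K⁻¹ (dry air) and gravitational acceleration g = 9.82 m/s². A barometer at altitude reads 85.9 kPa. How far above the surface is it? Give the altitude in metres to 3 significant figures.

z ≈ 1090 m

Scale height: H = RT/g = 287 × 280.1 / 9.82 = 8186.2 m.
Invert the barometric formula: z = H ln(P₀/P).
P₀/P = 98.08/85.9 = 1.1418; ln(1.1418) = 0.13261.
z = 8186.2 × 0.13261 = 1085.6 m.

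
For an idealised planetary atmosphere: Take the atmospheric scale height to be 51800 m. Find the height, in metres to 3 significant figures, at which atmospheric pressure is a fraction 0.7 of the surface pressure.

z ≈ 18500 m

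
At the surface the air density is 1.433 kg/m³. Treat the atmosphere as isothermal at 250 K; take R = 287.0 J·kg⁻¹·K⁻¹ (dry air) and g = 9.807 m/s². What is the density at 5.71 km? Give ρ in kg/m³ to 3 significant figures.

Scale height: H = RT/g = 287.0 × 250 / 9.807 = 7316.2 m.
In an isothermal atmosphere, density decays like pressure: ρ = ρ₀ exp(−z/H).
z/H = 5710.0/7316.2 = 0.78046; exp(−0.78046) = 0.45820.
ρ = 1.433 × 0.45820 = 0.65660 kg/m³.

ρ ≈ 0.657 kg/m³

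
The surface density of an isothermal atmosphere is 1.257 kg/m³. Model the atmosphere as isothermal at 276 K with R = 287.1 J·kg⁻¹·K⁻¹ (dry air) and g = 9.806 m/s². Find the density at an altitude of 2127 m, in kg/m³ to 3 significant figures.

Scale height: H = RT/g = 287.1 × 276 / 9.806 = 8080.7 m.
In an isothermal atmosphere, density decays like pressure: ρ = ρ₀ exp(−z/H).
z/H = 2127.0/8080.7 = 0.26322; exp(−0.26322) = 0.76857.
ρ = 1.257 × 0.76857 = 0.96609 kg/m³.

ρ ≈ 0.966 kg/m³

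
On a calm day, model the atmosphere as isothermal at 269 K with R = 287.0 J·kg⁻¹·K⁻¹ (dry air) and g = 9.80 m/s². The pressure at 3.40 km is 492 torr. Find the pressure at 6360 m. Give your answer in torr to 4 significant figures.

Scale height: H = RT/g = 287.0 × 269 / 9.80 = 7877.9 m.
Between two levels, P₂ = P₁ exp(−Δz/H) with Δz = z₂ − z₁.
Δz = 6360.0 − 3400.0 = 2960.0 m; Δz/H = 2960.0/7877.9 = 0.37573.
P₂ = 492 × exp(−0.37573) = 492 × 0.68679 = 337.90 torr.

P ≈ 337.9 torr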